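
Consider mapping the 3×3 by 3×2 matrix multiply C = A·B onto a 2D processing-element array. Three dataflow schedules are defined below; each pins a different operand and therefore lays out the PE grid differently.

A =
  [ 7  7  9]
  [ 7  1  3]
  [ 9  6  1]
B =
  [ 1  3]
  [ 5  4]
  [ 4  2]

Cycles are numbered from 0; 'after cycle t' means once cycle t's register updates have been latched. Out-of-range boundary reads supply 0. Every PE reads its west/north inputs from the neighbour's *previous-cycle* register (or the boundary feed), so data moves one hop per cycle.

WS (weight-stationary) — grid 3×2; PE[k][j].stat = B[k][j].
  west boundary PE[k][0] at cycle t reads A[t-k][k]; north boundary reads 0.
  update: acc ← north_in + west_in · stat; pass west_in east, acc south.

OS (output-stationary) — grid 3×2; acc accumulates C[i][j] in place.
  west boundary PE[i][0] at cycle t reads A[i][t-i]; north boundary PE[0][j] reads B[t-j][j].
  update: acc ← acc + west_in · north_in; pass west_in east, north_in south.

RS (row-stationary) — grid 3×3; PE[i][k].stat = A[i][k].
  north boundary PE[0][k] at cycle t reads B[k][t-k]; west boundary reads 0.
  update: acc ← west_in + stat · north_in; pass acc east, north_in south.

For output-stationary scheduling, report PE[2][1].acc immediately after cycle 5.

OS (3×2). Following PE[2][1] plus its west/north inputs:
  @0  [1,1]  acc 0  |  →0  ↓0
  @0  [2,0]  acc 0  |  →0  ↓0
  @0  [2,1]  acc 0  |  →0  ↓0
  @1  [1,1]  acc 0  |  →0  ↓0
  @1  [2,0]  acc 0  |  →0  ↓0
  @1  [2,1]  acc 0  |  →0  ↓0
  @2  [1,1]  acc 21  |  →7  ↓3
  @2  [2,0]  acc 9  |  →9  ↓1
  @2  [2,1]  acc 0  |  →0  ↓0
  @3  [1,1]  acc 25  |  →1  ↓4
  @3  [2,0]  acc 39  |  →6  ↓5
  @3  [2,1]  acc 27  |  →9  ↓3
  @4  [1,1]  acc 31  |  →3  ↓2
  @4  [2,0]  acc 43  |  →1  ↓4
  @4  [2,1]  acc 51  |  →6  ↓4
  @5  [1,1]  acc 31  |  →0  ↓0
  @5  [2,0]  acc 43  |  →0  ↓0
  @5  [2,1]  acc 53  |  →1  ↓2

PE[2][1].acc = 53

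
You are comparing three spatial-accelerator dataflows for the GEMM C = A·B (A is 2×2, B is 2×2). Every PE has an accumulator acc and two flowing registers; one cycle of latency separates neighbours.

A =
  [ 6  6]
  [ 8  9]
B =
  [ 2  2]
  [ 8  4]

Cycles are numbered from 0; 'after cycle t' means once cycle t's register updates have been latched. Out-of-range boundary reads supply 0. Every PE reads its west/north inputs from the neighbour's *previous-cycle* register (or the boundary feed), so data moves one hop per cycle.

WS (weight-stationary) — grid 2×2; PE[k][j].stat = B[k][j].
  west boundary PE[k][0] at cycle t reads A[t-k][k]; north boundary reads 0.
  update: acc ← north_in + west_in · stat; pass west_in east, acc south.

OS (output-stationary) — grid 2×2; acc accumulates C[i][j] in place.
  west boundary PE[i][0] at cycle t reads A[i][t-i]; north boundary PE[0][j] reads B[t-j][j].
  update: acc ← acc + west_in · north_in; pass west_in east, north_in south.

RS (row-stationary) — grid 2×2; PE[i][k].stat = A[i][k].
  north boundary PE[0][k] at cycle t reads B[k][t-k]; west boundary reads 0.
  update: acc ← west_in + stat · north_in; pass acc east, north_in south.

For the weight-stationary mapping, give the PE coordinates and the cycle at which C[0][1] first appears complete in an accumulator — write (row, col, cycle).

WS: C[0][1] accumulates in PE[1][1]:
  cycle 0: PE[1][1] → acc 0, east 0, south 0
  cycle 1: PE[1][1] → acc 0, east 0, south 0
  cycle 2: PE[1][1] → acc 36, east 6, south 36

(row, col, cycle) = (1, 1, 2)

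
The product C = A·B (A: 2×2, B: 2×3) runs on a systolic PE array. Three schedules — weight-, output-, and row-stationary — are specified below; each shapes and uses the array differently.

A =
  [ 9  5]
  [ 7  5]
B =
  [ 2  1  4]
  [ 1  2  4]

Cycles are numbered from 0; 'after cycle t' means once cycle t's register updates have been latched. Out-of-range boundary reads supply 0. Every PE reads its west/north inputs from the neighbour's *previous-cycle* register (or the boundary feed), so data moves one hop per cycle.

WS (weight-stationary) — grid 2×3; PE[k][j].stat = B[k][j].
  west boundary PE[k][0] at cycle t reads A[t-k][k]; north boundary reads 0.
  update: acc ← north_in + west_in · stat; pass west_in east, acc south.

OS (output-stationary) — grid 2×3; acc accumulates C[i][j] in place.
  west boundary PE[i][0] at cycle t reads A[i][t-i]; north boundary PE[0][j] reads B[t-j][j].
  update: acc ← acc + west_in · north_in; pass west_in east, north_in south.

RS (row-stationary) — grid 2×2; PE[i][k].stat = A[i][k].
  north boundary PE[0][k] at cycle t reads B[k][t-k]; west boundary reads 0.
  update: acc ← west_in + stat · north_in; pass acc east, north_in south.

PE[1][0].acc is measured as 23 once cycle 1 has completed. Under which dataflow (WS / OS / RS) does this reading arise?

Under WS (2×3), PE[1][0]:
  after 0 — PE[1][0] acc=0, pass-E 0, pass-S 0
  after 1 — PE[1][0] acc=23, pass-E 5, pass-S 23
Under OS (2×3), PE[1][0]:
  after 0 — PE[1][0] acc=0, pass-E 0, pass-S 0
  after 1 — PE[1][0] acc=14, pass-E 7, pass-S 2
Under RS (2×2), PE[1][0]:
  after 0 — PE[1][0] acc=0, pass-E 0, pass-S 0
  after 1 — PE[1][0] acc=14, pass-E 14, pass-S 2

dataflow = WS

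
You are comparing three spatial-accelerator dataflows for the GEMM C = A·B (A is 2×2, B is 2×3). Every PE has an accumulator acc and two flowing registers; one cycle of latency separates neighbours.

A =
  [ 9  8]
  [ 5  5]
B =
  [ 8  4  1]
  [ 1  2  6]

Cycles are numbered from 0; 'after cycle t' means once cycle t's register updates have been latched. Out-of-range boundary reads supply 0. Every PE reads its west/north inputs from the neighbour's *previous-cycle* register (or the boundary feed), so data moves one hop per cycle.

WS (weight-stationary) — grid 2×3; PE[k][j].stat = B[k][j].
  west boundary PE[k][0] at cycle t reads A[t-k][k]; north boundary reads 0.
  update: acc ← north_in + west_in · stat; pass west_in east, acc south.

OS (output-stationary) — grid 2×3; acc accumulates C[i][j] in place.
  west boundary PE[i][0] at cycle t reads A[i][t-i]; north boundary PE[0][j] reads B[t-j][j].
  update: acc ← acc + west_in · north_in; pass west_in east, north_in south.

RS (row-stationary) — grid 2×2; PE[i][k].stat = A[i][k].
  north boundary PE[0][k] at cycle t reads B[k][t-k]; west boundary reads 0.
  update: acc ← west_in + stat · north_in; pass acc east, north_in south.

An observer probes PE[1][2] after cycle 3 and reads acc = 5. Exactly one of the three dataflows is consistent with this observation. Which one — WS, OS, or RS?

dataflow = OS

— WS: 2×3; PE[1][2] trace:
  [0] (1,2) acc=0 (h:0 v:0)
  [1] (1,2) acc=0 (h:0 v:0)
  [2] (1,2) acc=0 (h:0 v:0)
  [3] (1,2) acc=57 (h:8 v:57)
— OS: 2×3; PE[1][2] trace:
  [0] (1,2) acc=0 (h:0 v:0)
  [1] (1,2) acc=0 (h:0 v:0)
  [2] (1,2) acc=0 (h:0 v:0)
  [3] (1,2) acc=5 (h:5 v:1)
— RS: 2×2 array has no PE[1][2].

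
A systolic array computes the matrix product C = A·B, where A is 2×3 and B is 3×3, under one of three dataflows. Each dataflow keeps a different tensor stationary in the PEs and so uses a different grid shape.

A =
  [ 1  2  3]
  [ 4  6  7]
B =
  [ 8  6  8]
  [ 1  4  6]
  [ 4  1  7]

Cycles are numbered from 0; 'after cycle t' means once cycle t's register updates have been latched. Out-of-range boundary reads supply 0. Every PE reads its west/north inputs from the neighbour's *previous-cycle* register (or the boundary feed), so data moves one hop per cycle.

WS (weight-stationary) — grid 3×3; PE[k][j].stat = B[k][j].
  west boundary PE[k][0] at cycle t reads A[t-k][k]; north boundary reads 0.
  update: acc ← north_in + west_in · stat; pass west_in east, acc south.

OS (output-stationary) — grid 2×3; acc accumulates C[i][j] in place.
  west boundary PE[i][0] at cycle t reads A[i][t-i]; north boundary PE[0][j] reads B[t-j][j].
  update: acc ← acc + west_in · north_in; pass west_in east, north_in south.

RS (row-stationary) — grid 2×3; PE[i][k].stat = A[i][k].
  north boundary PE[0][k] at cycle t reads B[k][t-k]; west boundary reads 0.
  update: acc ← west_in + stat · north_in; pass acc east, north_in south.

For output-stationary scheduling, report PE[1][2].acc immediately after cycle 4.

PE[1][2].acc = 68

OS on a 2×3 grid — tracing PE[1][2] and its feeders:
  step 0 · PE0,2: acc=0; fwd→0 fwd↓0
  step 0 · PE1,1: acc=0; fwd→0 fwd↓0
  step 0 · PE1,2: acc=0; fwd→0 fwd↓0
  step 1 · PE0,2: acc=0; fwd→0 fwd↓0
  step 1 · PE1,1: acc=0; fwd→0 fwd↓0
  step 1 · PE1,2: acc=0; fwd→0 fwd↓0
  step 2 · PE0,2: acc=8; fwd→1 fwd↓8
  step 2 · PE1,1: acc=24; fwd→4 fwd↓6
  step 2 · PE1,2: acc=0; fwd→0 fwd↓0
  step 3 · PE0,2: acc=20; fwd→2 fwd↓6
  step 3 · PE1,1: acc=48; fwd→6 fwd↓4
  step 3 · PE1,2: acc=32; fwd→4 fwd↓8
  step 4 · PE0,2: acc=41; fwd→3 fwd↓7
  step 4 · PE1,1: acc=55; fwd→7 fwd↓1
  step 4 · PE1,2: acc=68; fwd→6 fwd↓6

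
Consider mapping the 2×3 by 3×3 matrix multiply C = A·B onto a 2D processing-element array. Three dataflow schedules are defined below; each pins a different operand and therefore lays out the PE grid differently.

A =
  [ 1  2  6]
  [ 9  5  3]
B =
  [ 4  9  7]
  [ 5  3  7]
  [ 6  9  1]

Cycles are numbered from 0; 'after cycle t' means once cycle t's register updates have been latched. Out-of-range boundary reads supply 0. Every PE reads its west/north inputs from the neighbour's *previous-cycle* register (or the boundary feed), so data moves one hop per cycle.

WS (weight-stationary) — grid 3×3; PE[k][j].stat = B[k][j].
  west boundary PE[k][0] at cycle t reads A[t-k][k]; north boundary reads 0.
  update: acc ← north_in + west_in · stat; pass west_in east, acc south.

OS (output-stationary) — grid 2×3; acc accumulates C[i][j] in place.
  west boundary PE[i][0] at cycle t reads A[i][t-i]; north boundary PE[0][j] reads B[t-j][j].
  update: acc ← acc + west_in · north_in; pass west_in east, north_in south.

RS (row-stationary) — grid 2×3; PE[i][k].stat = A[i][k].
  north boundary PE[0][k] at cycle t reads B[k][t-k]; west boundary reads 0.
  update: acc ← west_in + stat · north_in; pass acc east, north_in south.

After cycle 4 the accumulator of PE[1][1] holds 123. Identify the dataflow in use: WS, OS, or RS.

WS [3×3] PE[1][1] across cycles:
  c0 r1c1: 0 / 0 / 0
  c1 r1c1: 0 / 0 / 0
  c2 r1c1: 15 / 2 / 15
  c3 r1c1: 96 / 5 / 96
  c4 r1c1: 0 / 0 / 0
OS [2×3] PE[1][1] across cycles:
  c0 r1c1: 0 / 0 / 0
  c1 r1c1: 0 / 0 / 0
  c2 r1c1: 81 / 9 / 9
  c3 r1c1: 96 / 5 / 3
  c4 r1c1: 123 / 3 / 9
RS [2×3] PE[1][1] across cycles:
  c0 r1c1: 0 / 0 / 0
  c1 r1c1: 0 / 0 / 0
  c2 r1c1: 61 / 61 / 5
  c3 r1c1: 96 / 96 / 3
  c4 r1c1: 98 / 98 / 7

dataflow = OS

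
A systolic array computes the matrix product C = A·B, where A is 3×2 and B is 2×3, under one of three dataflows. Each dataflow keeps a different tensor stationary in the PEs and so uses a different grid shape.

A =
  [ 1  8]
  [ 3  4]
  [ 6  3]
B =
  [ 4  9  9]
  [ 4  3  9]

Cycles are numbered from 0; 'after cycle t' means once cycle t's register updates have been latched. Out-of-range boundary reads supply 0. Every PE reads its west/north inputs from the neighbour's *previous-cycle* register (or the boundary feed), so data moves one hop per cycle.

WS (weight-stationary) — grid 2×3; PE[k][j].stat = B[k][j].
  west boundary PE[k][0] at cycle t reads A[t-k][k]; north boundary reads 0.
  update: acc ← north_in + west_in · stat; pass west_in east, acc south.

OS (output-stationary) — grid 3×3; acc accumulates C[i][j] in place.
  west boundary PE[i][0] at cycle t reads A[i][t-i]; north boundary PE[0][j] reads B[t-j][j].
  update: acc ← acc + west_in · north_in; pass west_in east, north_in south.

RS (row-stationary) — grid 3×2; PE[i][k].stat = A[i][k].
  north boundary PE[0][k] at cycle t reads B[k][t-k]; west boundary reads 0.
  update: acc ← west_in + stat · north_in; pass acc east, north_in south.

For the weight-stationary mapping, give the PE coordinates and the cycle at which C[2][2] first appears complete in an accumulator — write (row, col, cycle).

(row, col, cycle) = (1, 2, 5)

Under WS, C[2][2] lands at PE[1][2]:
  after 0 — PE[1][2] acc=0, pass-E 0, pass-S 0
  after 1 — PE[1][2] acc=0, pass-E 0, pass-S 0
  after 2 — PE[1][2] acc=0, pass-E 0, pass-S 0
  after 3 — PE[1][2] acc=81, pass-E 8, pass-S 81
  after 4 — PE[1][2] acc=63, pass-E 4, pass-S 63
  after 5 — PE[1][2] acc=81, pass-E 3, pass-S 81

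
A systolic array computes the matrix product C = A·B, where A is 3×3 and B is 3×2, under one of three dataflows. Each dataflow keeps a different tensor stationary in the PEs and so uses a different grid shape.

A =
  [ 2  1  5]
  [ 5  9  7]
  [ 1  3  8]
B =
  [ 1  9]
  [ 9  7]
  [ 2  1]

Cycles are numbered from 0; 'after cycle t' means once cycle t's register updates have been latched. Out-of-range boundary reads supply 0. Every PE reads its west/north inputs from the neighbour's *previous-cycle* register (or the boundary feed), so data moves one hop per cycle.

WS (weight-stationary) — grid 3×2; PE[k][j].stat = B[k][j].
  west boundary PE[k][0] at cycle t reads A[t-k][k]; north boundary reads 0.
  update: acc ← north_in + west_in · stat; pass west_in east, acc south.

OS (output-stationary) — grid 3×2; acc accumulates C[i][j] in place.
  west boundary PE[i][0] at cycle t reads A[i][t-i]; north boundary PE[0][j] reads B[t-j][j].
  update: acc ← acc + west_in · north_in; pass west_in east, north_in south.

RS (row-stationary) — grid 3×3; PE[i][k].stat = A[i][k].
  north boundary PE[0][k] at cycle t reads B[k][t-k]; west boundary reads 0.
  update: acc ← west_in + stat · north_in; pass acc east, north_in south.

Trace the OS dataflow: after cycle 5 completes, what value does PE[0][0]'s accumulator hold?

PE[0][0].acc = 21

Tracing OS — 3×2 array, target PE[0][0]:
  @0  [0,0]  acc 2  |  →2  ↓1
  @1  [0,0]  acc 11  |  →1  ↓9
  @2  [0,0]  acc 21  |  →5  ↓2
  @3  [0,0]  acc 21  |  →0  ↓0
  @4  [0,0]  acc 21  |  →0  ↓0
  @5  [0,0]  acc 21  |  →0  ↓0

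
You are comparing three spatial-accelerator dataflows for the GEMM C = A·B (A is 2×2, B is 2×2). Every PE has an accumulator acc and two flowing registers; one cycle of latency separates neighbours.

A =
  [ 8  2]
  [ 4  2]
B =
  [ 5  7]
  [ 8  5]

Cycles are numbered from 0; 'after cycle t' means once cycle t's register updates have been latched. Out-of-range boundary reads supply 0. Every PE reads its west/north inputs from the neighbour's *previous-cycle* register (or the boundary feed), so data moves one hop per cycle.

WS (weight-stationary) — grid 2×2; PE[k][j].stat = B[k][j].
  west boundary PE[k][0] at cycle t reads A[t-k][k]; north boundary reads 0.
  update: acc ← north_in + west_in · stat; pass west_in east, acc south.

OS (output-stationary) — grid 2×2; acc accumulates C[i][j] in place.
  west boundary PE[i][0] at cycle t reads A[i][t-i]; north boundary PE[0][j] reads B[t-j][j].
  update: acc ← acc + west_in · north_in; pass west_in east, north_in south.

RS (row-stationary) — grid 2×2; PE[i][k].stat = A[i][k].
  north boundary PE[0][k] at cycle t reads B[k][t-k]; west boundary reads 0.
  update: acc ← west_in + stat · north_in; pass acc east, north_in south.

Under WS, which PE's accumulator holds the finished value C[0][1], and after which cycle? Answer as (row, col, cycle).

WS: C[0][1] accumulates in PE[1][1]:
  @0  [1,1]  acc 0  |  →0  ↓0
  @1  [1,1]  acc 0  |  →0  ↓0
  @2  [1,1]  acc 66  |  →2  ↓66

(row, col, cycle) = (1, 1, 2)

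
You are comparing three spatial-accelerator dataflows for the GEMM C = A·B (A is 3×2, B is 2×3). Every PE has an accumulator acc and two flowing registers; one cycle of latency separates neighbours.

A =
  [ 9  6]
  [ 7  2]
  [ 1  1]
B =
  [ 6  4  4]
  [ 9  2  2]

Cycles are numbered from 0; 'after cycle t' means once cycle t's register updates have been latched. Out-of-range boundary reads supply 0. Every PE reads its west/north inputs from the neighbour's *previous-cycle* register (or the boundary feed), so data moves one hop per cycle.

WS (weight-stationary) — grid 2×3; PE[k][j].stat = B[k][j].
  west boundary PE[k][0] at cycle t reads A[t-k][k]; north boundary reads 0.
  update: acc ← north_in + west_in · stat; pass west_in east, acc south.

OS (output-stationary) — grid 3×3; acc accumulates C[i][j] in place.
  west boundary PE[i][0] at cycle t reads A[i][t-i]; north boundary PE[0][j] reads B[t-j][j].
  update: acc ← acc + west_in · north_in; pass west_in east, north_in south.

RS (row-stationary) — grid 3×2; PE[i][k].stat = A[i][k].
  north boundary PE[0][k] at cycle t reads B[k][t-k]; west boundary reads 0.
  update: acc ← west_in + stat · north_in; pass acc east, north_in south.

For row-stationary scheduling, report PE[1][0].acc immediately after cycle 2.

RS (3×2). Following PE[1][0] plus its west/north inputs:
  [0] (0,0) acc=54 (h:54 v:6)
  [0] (1,0) acc=0 (h:0 v:0)
  [1] (0,0) acc=36 (h:36 v:4)
  [1] (1,0) acc=42 (h:42 v:6)
  [2] (0,0) acc=36 (h:36 v:4)
  [2] (1,0) acc=28 (h:28 v:4)

PE[1][0].acc = 28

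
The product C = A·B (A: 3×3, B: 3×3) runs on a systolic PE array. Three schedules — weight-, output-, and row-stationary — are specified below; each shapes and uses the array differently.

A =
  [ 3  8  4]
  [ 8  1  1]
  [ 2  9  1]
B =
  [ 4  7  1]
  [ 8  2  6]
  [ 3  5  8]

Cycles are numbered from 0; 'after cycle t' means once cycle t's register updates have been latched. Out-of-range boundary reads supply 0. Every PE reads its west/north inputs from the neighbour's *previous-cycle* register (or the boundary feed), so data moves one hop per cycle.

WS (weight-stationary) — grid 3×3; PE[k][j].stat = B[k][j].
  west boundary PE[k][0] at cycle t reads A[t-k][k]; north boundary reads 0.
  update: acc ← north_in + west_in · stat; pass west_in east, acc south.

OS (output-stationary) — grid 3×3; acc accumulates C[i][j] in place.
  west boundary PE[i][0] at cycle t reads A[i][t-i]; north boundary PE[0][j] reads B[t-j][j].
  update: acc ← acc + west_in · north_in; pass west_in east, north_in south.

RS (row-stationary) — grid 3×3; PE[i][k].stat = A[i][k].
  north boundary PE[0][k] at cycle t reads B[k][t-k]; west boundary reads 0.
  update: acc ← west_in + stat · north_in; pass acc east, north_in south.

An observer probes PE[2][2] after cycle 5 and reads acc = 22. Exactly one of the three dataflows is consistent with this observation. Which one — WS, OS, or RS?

Under WS (3×3), PE[2][2]:
  step 0 · PE2,2: acc=0; fwd→0 fwd↓0
  step 1 · PE2,2: acc=0; fwd→0 fwd↓0
  step 2 · PE2,2: acc=0; fwd→0 fwd↓0
  step 3 · PE2,2: acc=0; fwd→0 fwd↓0
  step 4 · PE2,2: acc=83; fwd→4 fwd↓83
  step 5 · PE2,2: acc=22; fwd→1 fwd↓22
Under OS (3×3), PE[2][2]:
  step 0 · PE2,2: acc=0; fwd→0 fwd↓0
  step 1 · PE2,2: acc=0; fwd→0 fwd↓0
  step 2 · PE2,2: acc=0; fwd→0 fwd↓0
  step 3 · PE2,2: acc=0; fwd→0 fwd↓0
  step 4 · PE2,2: acc=2; fwd→2 fwd↓1
  step 5 · PE2,2: acc=56; fwd→9 fwd↓6
Under RS (3×3), PE[2][2]:
  step 0 · PE2,2: acc=0; fwd→0 fwd↓0
  step 1 · PE2,2: acc=0; fwd→0 fwd↓0
  step 2 · PE2,2: acc=0; fwd→0 fwd↓0
  step 3 · PE2,2: acc=0; fwd→0 fwd↓0
  step 4 · PE2,2: acc=83; fwd→83 fwd↓3
  step 5 · PE2,2: acc=37; fwd→37 fwd↓5

dataflow = WS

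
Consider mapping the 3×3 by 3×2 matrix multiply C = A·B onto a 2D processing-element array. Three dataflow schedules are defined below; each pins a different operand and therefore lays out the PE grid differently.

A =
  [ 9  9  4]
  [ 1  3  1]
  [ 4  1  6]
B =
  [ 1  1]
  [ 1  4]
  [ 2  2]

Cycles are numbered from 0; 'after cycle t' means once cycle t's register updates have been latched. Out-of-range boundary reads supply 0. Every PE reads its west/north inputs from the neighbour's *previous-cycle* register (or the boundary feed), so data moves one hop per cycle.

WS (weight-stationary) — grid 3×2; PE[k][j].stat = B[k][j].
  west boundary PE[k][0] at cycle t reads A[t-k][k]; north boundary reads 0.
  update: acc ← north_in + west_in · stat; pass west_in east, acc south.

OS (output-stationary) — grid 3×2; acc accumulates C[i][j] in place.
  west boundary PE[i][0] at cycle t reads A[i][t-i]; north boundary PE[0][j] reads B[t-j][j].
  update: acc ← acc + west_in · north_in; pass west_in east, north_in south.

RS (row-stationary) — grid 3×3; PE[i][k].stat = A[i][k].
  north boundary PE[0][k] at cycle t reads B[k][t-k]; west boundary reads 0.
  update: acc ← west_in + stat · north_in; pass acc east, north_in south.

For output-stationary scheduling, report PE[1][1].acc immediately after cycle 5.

OS on a 3×2 grid — tracing PE[1][1] and its feeders:
  after 0 — PE[0][1] acc=0, pass-E 0, pass-S 0
  after 0 — PE[1][0] acc=0, pass-E 0, pass-S 0
  after 0 — PE[1][1] acc=0, pass-E 0, pass-S 0
  after 1 — PE[0][1] acc=9, pass-E 9, pass-S 1
  after 1 — PE[1][0] acc=1, pass-E 1, pass-S 1
  after 1 — PE[1][1] acc=0, pass-E 0, pass-S 0
  after 2 — PE[0][1] acc=45, pass-E 9, pass-S 4
  after 2 — PE[1][0] acc=4, pass-E 3, pass-S 1
  after 2 — PE[1][1] acc=1, pass-E 1, pass-S 1
  after 3 — PE[0][1] acc=53, pass-E 4, pass-S 2
  after 3 — PE[1][0] acc=6, pass-E 1, pass-S 2
  after 3 — PE[1][1] acc=13, pass-E 3, pass-S 4
  after 4 — PE[0][1] acc=53, pass-E 0, pass-S 0
  after 4 — PE[1][0] acc=6, pass-E 0, pass-S 0
  after 4 — PE[1][1] acc=15, pass-E 1, pass-S 2
  after 5 — PE[0][1] acc=53, pass-E 0, pass-S 0
  after 5 — PE[1][0] acc=6, pass-E 0, pass-S 0
  after 5 — PE[1][1] acc=15, pass-E 0, pass-S 0

PE[1][1].acc = 15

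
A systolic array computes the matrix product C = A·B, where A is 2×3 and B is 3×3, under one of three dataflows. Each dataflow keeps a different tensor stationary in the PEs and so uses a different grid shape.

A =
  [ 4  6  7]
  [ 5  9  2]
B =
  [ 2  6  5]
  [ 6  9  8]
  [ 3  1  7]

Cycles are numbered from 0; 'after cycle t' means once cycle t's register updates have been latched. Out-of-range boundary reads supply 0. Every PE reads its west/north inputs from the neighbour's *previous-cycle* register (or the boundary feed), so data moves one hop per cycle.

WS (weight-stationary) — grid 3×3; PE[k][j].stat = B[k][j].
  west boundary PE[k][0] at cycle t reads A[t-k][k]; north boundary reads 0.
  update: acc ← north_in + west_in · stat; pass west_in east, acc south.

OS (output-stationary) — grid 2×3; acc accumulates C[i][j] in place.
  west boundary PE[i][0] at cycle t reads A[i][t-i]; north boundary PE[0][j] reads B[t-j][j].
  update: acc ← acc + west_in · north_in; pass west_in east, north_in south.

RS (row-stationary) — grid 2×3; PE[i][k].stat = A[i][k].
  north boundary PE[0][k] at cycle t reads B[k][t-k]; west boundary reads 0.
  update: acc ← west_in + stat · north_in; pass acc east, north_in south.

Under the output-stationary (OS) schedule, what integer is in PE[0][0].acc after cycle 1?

OS 2×3: PE[0][0] cycle-by-cycle (with neighbour feeds):
  t=0 PE[0][0]: acc=8 h=4 v=2
  t=1 PE[0][0]: acc=44 h=6 v=6

PE[0][0].acc = 44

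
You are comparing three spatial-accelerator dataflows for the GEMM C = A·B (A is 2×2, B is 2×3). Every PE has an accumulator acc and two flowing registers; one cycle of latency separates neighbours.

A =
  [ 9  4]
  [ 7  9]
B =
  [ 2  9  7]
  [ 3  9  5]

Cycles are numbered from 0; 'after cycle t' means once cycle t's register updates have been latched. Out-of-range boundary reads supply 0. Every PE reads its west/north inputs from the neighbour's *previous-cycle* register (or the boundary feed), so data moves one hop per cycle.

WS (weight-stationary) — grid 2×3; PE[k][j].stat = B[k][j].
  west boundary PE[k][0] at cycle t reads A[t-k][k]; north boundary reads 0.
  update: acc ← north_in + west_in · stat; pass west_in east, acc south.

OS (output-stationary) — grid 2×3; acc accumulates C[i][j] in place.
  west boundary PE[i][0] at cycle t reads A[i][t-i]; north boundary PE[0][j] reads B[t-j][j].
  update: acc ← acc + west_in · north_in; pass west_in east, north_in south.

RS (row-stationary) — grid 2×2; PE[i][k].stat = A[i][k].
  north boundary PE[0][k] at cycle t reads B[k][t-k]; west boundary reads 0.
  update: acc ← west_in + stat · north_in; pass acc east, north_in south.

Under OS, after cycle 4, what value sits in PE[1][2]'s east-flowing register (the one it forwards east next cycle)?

register = 9

Tracing OS — 2×3 array, target PE[1][2]:
  @0  [0,2]  acc 0  |  →0  ↓0
  @0  [1,1]  acc 0  |  →0  ↓0
  @0  [1,2]  acc 0  |  →0  ↓0
  @1  [0,2]  acc 0  |  →0  ↓0
  @1  [1,1]  acc 0  |  →0  ↓0
  @1  [1,2]  acc 0  |  →0  ↓0
  @2  [0,2]  acc 63  |  →9  ↓7
  @2  [1,1]  acc 63  |  →7  ↓9
  @2  [1,2]  acc 0  |  →0  ↓0
  @3  [0,2]  acc 83  |  →4  ↓5
  @3  [1,1]  acc 144  |  →9  ↓9
  @3  [1,2]  acc 49  |  →7  ↓7
  @4  [0,2]  acc 83  |  →0  ↓0
  @4  [1,1]  acc 144  |  →0  ↓0
  @4  [1,2]  acc 94  |  →9  ↓5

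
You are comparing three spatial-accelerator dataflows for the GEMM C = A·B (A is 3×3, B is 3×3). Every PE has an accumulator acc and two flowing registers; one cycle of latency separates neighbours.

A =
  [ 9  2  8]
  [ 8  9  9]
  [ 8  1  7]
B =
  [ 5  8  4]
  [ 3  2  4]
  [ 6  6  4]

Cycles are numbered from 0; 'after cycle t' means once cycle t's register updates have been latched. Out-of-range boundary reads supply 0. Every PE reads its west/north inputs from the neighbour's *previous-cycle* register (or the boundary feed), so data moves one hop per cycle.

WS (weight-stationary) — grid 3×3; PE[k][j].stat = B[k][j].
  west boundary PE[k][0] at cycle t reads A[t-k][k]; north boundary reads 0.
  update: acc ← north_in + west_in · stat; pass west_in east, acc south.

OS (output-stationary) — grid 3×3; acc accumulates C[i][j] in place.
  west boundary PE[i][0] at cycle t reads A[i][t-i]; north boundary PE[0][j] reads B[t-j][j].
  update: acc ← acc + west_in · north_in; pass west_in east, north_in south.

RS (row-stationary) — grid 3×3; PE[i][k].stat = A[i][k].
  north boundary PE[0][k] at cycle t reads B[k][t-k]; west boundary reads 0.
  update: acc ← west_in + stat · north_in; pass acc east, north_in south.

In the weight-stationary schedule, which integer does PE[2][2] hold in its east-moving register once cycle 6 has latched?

register = 7

WS 3×3: PE[2][2] cycle-by-cycle (with neighbour feeds):
  0: (1,2).acc=0  regs=<0,0>
  0: (2,1).acc=0  regs=<0,0>
  0: (2,2).acc=0  regs=<0,0>
  1: (1,2).acc=0  regs=<0,0>
  1: (2,1).acc=0  regs=<0,0>
  1: (2,2).acc=0  regs=<0,0>
  2: (1,2).acc=0  regs=<0,0>
  2: (2,1).acc=0  regs=<0,0>
  2: (2,2).acc=0  regs=<0,0>
  3: (1,2).acc=44  regs=<2,44>
  3: (2,1).acc=124  regs=<8,124>
  3: (2,2).acc=0  regs=<0,0>
  4: (1,2).acc=68  regs=<9,68>
  4: (2,1).acc=136  regs=<9,136>
  4: (2,2).acc=76  regs=<8,76>
  5: (1,2).acc=36  regs=<1,36>
  5: (2,1).acc=108  regs=<7,108>
  5: (2,2).acc=104  regs=<9,104>
  6: (1,2).acc=0  regs=<0,0>
  6: (2,1).acc=0  regs=<0,0>
  6: (2,2).acc=64  regs=<7,64>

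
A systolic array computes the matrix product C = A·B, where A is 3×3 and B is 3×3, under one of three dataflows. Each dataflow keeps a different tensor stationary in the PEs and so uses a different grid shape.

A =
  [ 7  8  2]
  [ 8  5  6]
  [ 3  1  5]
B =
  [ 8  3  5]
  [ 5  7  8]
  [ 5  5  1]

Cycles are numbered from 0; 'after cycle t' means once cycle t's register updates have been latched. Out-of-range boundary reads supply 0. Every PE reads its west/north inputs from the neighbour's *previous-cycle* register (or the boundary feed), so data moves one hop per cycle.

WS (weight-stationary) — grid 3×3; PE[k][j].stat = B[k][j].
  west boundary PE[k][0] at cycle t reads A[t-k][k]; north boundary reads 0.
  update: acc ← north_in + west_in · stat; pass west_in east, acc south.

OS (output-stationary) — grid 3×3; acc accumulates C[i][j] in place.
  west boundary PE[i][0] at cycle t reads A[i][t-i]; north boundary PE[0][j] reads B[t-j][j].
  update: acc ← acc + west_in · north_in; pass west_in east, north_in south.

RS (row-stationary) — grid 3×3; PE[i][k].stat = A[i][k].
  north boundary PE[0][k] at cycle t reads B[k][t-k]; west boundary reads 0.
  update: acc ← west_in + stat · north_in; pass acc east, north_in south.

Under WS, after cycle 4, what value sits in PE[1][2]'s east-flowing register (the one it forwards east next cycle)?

register = 5

WS 3×3: PE[1][2] cycle-by-cycle (with neighbour feeds):
  after 0 — PE[0][2] acc=0, pass-E 0, pass-S 0
  after 0 — PE[1][1] acc=0, pass-E 0, pass-S 0
  after 0 — PE[1][2] acc=0, pass-E 0, pass-S 0
  after 1 — PE[0][2] acc=0, pass-E 0, pass-S 0
  after 1 — PE[1][1] acc=0, pass-E 0, pass-S 0
  after 1 — PE[1][2] acc=0, pass-E 0, pass-S 0
  after 2 — PE[0][2] acc=35, pass-E 7, pass-S 35
  after 2 — PE[1][1] acc=77, pass-E 8, pass-S 77
  after 2 — PE[1][2] acc=0, pass-E 0, pass-S 0
  after 3 — PE[0][2] acc=40, pass-E 8, pass-S 40
  after 3 — PE[1][1] acc=59, pass-E 5, pass-S 59
  after 3 — PE[1][2] acc=99, pass-E 8, pass-S 99
  after 4 — PE[0][2] acc=15, pass-E 3, pass-S 15
  after 4 — PE[1][1] acc=16, pass-E 1, pass-S 16
  after 4 — PE[1][2] acc=80, pass-E 5, pass-S 80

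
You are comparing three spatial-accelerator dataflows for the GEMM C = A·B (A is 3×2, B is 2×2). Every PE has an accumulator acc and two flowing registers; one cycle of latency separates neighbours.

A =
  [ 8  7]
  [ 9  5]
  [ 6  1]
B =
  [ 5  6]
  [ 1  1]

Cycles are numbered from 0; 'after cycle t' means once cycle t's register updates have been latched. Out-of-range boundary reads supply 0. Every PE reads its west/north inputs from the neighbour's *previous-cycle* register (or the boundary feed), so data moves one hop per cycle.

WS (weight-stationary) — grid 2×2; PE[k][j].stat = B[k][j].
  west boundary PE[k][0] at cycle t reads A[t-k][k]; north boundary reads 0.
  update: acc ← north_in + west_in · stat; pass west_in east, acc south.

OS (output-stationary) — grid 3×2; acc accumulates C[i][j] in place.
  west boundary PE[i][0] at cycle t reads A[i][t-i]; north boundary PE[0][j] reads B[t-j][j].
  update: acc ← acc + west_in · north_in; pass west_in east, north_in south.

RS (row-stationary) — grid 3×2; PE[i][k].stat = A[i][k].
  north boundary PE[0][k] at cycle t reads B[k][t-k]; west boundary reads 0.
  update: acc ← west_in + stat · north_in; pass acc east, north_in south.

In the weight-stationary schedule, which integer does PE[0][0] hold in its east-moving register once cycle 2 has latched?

WS (2×2). Following PE[0][0] plus its west/north inputs:
  c0 r0c0: 40 / 8 / 40
  c1 r0c0: 45 / 9 / 45
  c2 r0c0: 30 / 6 / 30

register = 6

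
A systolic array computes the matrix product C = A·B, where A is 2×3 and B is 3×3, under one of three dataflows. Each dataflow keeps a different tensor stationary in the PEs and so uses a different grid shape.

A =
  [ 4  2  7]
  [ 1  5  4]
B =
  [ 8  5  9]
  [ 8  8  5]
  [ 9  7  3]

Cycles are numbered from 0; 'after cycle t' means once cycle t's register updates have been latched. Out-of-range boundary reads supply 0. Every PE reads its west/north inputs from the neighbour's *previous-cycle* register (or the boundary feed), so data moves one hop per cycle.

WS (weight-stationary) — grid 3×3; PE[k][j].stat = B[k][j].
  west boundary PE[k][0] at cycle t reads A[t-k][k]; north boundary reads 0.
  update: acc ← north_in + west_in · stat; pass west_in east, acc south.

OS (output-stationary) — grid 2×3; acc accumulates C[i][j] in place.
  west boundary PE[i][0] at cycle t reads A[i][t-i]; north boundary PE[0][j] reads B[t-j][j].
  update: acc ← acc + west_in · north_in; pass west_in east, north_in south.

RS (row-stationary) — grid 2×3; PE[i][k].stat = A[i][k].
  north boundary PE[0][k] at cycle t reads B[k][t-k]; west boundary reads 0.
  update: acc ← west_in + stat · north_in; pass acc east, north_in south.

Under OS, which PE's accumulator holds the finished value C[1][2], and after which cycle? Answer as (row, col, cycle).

OS: C[1][2] accumulates in PE[1][2]:
  t=0 PE[1][2]: acc=0 h=0 v=0
  t=1 PE[1][2]: acc=0 h=0 v=0
  t=2 PE[1][2]: acc=0 h=0 v=0
  t=3 PE[1][2]: acc=9 h=1 v=9
  t=4 PE[1][2]: acc=34 h=5 v=5
  t=5 PE[1][2]: acc=46 h=4 v=3

(row, col, cycle) = (1, 2, 5)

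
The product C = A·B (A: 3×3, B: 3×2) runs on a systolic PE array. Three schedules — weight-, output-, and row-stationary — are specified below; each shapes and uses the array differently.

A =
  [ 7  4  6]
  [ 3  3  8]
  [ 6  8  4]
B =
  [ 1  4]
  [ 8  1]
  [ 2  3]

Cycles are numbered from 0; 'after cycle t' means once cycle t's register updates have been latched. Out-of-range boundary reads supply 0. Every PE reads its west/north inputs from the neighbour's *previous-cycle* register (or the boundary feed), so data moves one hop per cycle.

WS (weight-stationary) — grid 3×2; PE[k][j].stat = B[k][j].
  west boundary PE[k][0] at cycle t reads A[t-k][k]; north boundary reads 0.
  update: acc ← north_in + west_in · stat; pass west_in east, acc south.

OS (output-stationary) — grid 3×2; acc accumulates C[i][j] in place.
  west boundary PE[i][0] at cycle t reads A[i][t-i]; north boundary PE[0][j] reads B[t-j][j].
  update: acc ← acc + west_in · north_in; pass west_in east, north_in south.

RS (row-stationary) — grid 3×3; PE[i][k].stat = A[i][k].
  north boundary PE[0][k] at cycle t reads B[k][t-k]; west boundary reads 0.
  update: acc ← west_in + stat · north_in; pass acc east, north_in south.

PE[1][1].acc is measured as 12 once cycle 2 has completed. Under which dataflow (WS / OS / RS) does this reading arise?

WS [3×2] PE[1][1] across cycles:
  after 0 — PE[1][1] acc=0, pass-E 0, pass-S 0
  after 1 — PE[1][1] acc=0, pass-E 0, pass-S 0
  after 2 — PE[1][1] acc=32, pass-E 4, pass-S 32
OS [3×2] PE[1][1] across cycles:
  after 0 — PE[1][1] acc=0, pass-E 0, pass-S 0
  after 1 — PE[1][1] acc=0, pass-E 0, pass-S 0
  after 2 — PE[1][1] acc=12, pass-E 3, pass-S 4
RS [3×3] PE[1][1] across cycles:
  after 0 — PE[1][1] acc=0, pass-E 0, pass-S 0
  after 1 — PE[1][1] acc=0, pass-E 0, pass-S 0
  after 2 — PE[1][1] acc=27, pass-E 27, pass-S 8

dataflow = OS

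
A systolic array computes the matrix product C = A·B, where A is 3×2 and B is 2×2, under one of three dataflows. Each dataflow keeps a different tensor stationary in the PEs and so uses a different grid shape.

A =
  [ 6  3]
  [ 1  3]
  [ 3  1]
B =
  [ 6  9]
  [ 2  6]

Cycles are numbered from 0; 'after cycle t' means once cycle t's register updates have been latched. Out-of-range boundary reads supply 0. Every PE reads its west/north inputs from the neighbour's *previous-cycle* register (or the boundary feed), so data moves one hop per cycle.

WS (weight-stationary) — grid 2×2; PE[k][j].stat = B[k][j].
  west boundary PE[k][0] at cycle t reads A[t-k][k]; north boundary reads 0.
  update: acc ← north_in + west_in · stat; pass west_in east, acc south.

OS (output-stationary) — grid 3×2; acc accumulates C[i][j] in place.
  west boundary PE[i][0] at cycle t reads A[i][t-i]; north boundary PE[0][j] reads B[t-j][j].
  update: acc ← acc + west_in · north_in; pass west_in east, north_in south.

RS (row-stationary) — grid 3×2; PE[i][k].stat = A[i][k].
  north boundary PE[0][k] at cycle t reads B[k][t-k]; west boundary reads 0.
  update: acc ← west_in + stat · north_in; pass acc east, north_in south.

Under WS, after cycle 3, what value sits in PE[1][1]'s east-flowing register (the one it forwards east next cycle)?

register = 3

WS 2×2: PE[1][1] cycle-by-cycle (with neighbour feeds):
  0: (0,1).acc=0  regs=<0,0>
  0: (1,0).acc=0  regs=<0,0>
  0: (1,1).acc=0  regs=<0,0>
  1: (0,1).acc=54  regs=<6,54>
  1: (1,0).acc=42  regs=<3,42>
  1: (1,1).acc=0  regs=<0,0>
  2: (0,1).acc=9  regs=<1,9>
  2: (1,0).acc=12  regs=<3,12>
  2: (1,1).acc=72  regs=<3,72>
  3: (0,1).acc=27  regs=<3,27>
  3: (1,0).acc=20  regs=<1,20>
  3: (1,1).acc=27  regs=<3,27>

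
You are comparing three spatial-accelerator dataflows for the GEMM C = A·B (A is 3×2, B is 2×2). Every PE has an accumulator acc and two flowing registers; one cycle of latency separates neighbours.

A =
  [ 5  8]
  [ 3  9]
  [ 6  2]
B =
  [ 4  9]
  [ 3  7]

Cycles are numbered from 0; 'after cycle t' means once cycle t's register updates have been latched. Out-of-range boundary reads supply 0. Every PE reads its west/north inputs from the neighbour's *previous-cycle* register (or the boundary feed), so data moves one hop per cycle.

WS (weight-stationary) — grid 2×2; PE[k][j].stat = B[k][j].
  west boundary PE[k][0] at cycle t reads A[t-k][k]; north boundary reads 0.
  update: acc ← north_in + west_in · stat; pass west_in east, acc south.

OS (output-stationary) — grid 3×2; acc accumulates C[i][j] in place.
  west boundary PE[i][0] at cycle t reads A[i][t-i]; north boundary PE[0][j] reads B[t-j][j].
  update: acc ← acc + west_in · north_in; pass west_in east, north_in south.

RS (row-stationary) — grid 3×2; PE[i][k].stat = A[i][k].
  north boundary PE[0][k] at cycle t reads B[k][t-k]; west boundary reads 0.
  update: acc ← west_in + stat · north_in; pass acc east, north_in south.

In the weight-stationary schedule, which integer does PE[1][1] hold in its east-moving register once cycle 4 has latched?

register = 2

WS on a 2×2 grid — tracing PE[1][1] and its feeders:
  after 0 — PE[0][1] acc=0, pass-E 0, pass-S 0
  after 0 — PE[1][0] acc=0, pass-E 0, pass-S 0
  after 0 — PE[1][1] acc=0, pass-E 0, pass-S 0
  after 1 — PE[0][1] acc=45, pass-E 5, pass-S 45
  after 1 — PE[1][0] acc=44, pass-E 8, pass-S 44
  after 1 — PE[1][1] acc=0, pass-E 0, pass-S 0
  after 2 — PE[0][1] acc=27, pass-E 3, pass-S 27
  after 2 — PE[1][0] acc=39, pass-E 9, pass-S 39
  after 2 — PE[1][1] acc=101, pass-E 8, pass-S 101
  after 3 — PE[0][1] acc=54, pass-E 6, pass-S 54
  after 3 — PE[1][0] acc=30, pass-E 2, pass-S 30
  after 3 — PE[1][1] acc=90, pass-E 9, pass-S 90
  after 4 — PE[0][1] acc=0, pass-E 0, pass-S 0
  after 4 — PE[1][0] acc=0, pass-E 0, pass-S 0
  after 4 — PE[1][1] acc=68, pass-E 2, pass-S 68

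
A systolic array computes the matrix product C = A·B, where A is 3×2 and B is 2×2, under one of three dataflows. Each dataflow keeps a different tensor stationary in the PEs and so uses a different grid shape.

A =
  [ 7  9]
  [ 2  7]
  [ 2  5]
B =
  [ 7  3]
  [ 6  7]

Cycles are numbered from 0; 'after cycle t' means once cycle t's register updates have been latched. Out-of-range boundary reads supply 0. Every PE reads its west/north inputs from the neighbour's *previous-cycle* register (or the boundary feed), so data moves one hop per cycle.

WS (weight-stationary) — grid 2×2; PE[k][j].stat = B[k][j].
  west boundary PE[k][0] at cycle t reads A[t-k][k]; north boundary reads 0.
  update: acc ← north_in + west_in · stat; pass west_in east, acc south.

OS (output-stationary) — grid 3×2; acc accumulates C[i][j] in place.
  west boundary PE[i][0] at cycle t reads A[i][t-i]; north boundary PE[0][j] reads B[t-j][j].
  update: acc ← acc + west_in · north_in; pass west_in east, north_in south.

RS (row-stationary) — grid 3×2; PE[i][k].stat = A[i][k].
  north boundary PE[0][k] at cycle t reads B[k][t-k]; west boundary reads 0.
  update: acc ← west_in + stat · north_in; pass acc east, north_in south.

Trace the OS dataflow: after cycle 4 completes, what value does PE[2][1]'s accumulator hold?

PE[2][1].acc = 41

Tracing OS — 3×2 array, target PE[2][1]:
  step 0 · PE1,1: acc=0; fwd→0 fwd↓0
  step 0 · PE2,0: acc=0; fwd→0 fwd↓0
  step 0 · PE2,1: acc=0; fwd→0 fwd↓0
  step 1 · PE1,1: acc=0; fwd→0 fwd↓0
  step 1 · PE2,0: acc=0; fwd→0 fwd↓0
  step 1 · PE2,1: acc=0; fwd→0 fwd↓0
  step 2 · PE1,1: acc=6; fwd→2 fwd↓3
  step 2 · PE2,0: acc=14; fwd→2 fwd↓7
  step 2 · PE2,1: acc=0; fwd→0 fwd↓0
  step 3 · PE1,1: acc=55; fwd→7 fwd↓7
  step 3 · PE2,0: acc=44; fwd→5 fwd↓6
  step 3 · PE2,1: acc=6; fwd→2 fwd↓3
  step 4 · PE1,1: acc=55; fwd→0 fwd↓0
  step 4 · PE2,0: acc=44; fwd→0 fwd↓0
  step 4 · PE2,1: acc=41; fwd→5 fwd↓7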